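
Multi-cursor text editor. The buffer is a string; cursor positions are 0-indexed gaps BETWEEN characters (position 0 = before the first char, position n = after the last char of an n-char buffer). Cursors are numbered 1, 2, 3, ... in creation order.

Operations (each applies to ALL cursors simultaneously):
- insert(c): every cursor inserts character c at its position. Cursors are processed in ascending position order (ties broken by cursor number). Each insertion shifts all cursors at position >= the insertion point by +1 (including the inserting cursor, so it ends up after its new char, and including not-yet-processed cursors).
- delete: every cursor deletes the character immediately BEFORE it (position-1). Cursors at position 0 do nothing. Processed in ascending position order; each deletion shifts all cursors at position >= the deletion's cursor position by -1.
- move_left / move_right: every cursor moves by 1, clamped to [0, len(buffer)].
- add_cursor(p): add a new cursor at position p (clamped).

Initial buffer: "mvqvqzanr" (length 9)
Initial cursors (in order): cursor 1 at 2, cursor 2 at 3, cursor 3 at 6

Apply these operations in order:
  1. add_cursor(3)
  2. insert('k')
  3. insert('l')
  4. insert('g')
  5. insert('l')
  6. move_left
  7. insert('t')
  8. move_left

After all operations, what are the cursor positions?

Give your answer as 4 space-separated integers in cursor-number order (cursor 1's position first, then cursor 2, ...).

After op 1 (add_cursor(3)): buffer="mvqvqzanr" (len 9), cursors c1@2 c2@3 c4@3 c3@6, authorship .........
After op 2 (insert('k')): buffer="mvkqkkvqzkanr" (len 13), cursors c1@3 c2@6 c4@6 c3@10, authorship ..1.24...3...
After op 3 (insert('l')): buffer="mvklqkkllvqzklanr" (len 17), cursors c1@4 c2@9 c4@9 c3@14, authorship ..11.2424...33...
After op 4 (insert('g')): buffer="mvklgqkkllggvqzklganr" (len 21), cursors c1@5 c2@12 c4@12 c3@18, authorship ..111.242424...333...
After op 5 (insert('l')): buffer="mvklglqkkllggllvqzklglanr" (len 25), cursors c1@6 c2@15 c4@15 c3@22, authorship ..1111.24242424...3333...
After op 6 (move_left): buffer="mvklglqkkllggllvqzklglanr" (len 25), cursors c1@5 c2@14 c4@14 c3@21, authorship ..1111.24242424...3333...
After op 7 (insert('t')): buffer="mvklgtlqkkllgglttlvqzklgtlanr" (len 29), cursors c1@6 c2@17 c4@17 c3@25, authorship ..11111.2424242244...33333...
After op 8 (move_left): buffer="mvklgtlqkkllgglttlvqzklgtlanr" (len 29), cursors c1@5 c2@16 c4@16 c3@24, authorship ..11111.2424242244...33333...

Answer: 5 16 24 16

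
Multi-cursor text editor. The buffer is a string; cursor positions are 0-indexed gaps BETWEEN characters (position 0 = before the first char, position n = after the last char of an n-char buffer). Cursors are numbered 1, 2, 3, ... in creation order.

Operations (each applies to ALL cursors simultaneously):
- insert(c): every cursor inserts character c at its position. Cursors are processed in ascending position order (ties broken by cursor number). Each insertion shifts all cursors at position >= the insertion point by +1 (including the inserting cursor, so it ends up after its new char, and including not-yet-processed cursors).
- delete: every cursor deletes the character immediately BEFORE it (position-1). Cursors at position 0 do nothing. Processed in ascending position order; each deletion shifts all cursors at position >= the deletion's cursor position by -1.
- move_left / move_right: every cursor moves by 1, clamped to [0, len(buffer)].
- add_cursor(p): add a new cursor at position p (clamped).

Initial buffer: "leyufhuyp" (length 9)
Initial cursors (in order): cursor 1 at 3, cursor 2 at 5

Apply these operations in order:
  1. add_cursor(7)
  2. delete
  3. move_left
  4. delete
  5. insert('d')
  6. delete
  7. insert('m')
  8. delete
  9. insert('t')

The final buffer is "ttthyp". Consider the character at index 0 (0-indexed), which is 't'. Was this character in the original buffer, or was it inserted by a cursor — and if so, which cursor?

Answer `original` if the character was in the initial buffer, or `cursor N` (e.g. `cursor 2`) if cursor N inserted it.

After op 1 (add_cursor(7)): buffer="leyufhuyp" (len 9), cursors c1@3 c2@5 c3@7, authorship .........
After op 2 (delete): buffer="leuhyp" (len 6), cursors c1@2 c2@3 c3@4, authorship ......
After op 3 (move_left): buffer="leuhyp" (len 6), cursors c1@1 c2@2 c3@3, authorship ......
After op 4 (delete): buffer="hyp" (len 3), cursors c1@0 c2@0 c3@0, authorship ...
After op 5 (insert('d')): buffer="dddhyp" (len 6), cursors c1@3 c2@3 c3@3, authorship 123...
After op 6 (delete): buffer="hyp" (len 3), cursors c1@0 c2@0 c3@0, authorship ...
After op 7 (insert('m')): buffer="mmmhyp" (len 6), cursors c1@3 c2@3 c3@3, authorship 123...
After op 8 (delete): buffer="hyp" (len 3), cursors c1@0 c2@0 c3@0, authorship ...
After op 9 (insert('t')): buffer="ttthyp" (len 6), cursors c1@3 c2@3 c3@3, authorship 123...
Authorship (.=original, N=cursor N): 1 2 3 . . .
Index 0: author = 1

Answer: cursor 1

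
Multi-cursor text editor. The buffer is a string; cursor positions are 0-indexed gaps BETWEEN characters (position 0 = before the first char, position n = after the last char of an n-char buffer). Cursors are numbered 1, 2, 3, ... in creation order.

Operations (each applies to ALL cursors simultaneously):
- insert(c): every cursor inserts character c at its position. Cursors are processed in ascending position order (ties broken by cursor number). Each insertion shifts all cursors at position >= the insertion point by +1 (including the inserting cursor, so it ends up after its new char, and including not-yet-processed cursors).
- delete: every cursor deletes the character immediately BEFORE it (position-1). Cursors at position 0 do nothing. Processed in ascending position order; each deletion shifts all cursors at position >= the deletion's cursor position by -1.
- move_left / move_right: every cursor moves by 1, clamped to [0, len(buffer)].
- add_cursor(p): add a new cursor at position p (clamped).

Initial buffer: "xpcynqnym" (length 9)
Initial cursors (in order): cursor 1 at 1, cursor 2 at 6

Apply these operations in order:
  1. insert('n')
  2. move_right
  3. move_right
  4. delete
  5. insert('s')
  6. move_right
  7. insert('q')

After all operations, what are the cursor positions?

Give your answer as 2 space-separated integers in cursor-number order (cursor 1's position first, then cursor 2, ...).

After op 1 (insert('n')): buffer="xnpcynqnnym" (len 11), cursors c1@2 c2@8, authorship .1.....2...
After op 2 (move_right): buffer="xnpcynqnnym" (len 11), cursors c1@3 c2@9, authorship .1.....2...
After op 3 (move_right): buffer="xnpcynqnnym" (len 11), cursors c1@4 c2@10, authorship .1.....2...
After op 4 (delete): buffer="xnpynqnnm" (len 9), cursors c1@3 c2@8, authorship .1....2..
After op 5 (insert('s')): buffer="xnpsynqnnsm" (len 11), cursors c1@4 c2@10, authorship .1.1...2.2.
After op 6 (move_right): buffer="xnpsynqnnsm" (len 11), cursors c1@5 c2@11, authorship .1.1...2.2.
After op 7 (insert('q')): buffer="xnpsyqnqnnsmq" (len 13), cursors c1@6 c2@13, authorship .1.1.1..2.2.2

Answer: 6 13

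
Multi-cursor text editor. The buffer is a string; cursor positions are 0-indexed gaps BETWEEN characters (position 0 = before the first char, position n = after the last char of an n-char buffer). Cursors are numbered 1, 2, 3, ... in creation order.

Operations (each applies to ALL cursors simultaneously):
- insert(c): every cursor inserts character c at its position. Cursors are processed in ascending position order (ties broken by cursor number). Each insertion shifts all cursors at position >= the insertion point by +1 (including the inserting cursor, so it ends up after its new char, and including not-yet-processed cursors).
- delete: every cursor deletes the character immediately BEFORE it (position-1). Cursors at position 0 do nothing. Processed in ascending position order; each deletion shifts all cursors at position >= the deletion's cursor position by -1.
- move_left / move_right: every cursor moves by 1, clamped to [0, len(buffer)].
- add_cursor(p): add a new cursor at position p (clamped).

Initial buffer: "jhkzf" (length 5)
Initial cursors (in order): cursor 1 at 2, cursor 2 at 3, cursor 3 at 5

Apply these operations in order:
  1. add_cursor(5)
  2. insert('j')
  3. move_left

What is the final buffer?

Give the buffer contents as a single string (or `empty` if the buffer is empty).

Answer: jhjkjzfjj

Derivation:
After op 1 (add_cursor(5)): buffer="jhkzf" (len 5), cursors c1@2 c2@3 c3@5 c4@5, authorship .....
After op 2 (insert('j')): buffer="jhjkjzfjj" (len 9), cursors c1@3 c2@5 c3@9 c4@9, authorship ..1.2..34
After op 3 (move_left): buffer="jhjkjzfjj" (len 9), cursors c1@2 c2@4 c3@8 c4@8, authorship ..1.2..34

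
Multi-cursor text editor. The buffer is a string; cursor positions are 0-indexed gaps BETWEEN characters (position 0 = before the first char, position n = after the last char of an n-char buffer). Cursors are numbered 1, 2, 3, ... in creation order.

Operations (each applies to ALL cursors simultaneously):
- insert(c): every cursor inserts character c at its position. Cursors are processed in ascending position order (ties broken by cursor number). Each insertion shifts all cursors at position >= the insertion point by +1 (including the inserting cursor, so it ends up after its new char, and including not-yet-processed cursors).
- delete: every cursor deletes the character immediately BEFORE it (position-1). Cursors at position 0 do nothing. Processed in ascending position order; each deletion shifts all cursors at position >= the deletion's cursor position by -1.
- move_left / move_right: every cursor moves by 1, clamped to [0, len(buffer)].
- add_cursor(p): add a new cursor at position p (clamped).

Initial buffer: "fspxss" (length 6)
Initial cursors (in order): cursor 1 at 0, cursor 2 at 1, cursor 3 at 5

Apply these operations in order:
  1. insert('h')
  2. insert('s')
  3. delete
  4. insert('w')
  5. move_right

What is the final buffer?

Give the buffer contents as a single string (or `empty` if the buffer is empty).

After op 1 (insert('h')): buffer="hfhspxshs" (len 9), cursors c1@1 c2@3 c3@8, authorship 1.2....3.
After op 2 (insert('s')): buffer="hsfhsspxshss" (len 12), cursors c1@2 c2@5 c3@11, authorship 11.22....33.
After op 3 (delete): buffer="hfhspxshs" (len 9), cursors c1@1 c2@3 c3@8, authorship 1.2....3.
After op 4 (insert('w')): buffer="hwfhwspxshws" (len 12), cursors c1@2 c2@5 c3@11, authorship 11.22....33.
After op 5 (move_right): buffer="hwfhwspxshws" (len 12), cursors c1@3 c2@6 c3@12, authorship 11.22....33.

Answer: hwfhwspxshws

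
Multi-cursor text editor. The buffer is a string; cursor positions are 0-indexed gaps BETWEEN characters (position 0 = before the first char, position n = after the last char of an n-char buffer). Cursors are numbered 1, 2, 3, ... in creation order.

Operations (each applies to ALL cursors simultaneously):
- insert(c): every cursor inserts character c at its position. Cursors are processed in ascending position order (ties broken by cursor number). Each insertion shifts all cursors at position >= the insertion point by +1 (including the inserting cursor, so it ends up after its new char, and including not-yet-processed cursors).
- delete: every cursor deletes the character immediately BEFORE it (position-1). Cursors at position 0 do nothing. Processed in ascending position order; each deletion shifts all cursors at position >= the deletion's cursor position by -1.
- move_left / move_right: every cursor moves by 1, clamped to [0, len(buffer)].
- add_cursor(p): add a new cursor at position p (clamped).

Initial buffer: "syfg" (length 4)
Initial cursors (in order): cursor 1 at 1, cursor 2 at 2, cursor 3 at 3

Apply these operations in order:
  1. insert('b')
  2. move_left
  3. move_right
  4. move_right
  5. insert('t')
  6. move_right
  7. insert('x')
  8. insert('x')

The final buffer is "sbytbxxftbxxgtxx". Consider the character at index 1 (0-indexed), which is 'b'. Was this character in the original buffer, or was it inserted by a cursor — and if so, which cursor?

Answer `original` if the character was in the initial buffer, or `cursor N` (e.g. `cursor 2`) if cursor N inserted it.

After op 1 (insert('b')): buffer="sbybfbg" (len 7), cursors c1@2 c2@4 c3@6, authorship .1.2.3.
After op 2 (move_left): buffer="sbybfbg" (len 7), cursors c1@1 c2@3 c3@5, authorship .1.2.3.
After op 3 (move_right): buffer="sbybfbg" (len 7), cursors c1@2 c2@4 c3@6, authorship .1.2.3.
After op 4 (move_right): buffer="sbybfbg" (len 7), cursors c1@3 c2@5 c3@7, authorship .1.2.3.
After op 5 (insert('t')): buffer="sbytbftbgt" (len 10), cursors c1@4 c2@7 c3@10, authorship .1.12.23.3
After op 6 (move_right): buffer="sbytbftbgt" (len 10), cursors c1@5 c2@8 c3@10, authorship .1.12.23.3
After op 7 (insert('x')): buffer="sbytbxftbxgtx" (len 13), cursors c1@6 c2@10 c3@13, authorship .1.121.232.33
After op 8 (insert('x')): buffer="sbytbxxftbxxgtxx" (len 16), cursors c1@7 c2@12 c3@16, authorship .1.1211.2322.333
Authorship (.=original, N=cursor N): . 1 . 1 2 1 1 . 2 3 2 2 . 3 3 3
Index 1: author = 1

Answer: cursor 1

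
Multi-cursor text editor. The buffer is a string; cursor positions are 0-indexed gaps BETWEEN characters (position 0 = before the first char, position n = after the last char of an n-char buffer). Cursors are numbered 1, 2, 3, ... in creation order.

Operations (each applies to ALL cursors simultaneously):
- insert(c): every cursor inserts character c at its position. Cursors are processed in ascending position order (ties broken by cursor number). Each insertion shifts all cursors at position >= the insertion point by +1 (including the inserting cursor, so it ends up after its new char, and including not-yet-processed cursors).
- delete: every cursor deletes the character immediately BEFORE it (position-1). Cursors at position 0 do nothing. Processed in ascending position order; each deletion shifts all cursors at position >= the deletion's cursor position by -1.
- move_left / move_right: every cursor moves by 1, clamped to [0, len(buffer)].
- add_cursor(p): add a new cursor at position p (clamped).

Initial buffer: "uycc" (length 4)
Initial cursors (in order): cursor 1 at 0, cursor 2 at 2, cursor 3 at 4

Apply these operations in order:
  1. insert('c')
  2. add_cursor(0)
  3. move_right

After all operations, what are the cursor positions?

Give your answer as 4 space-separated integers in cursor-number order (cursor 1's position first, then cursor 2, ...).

After op 1 (insert('c')): buffer="cuycccc" (len 7), cursors c1@1 c2@4 c3@7, authorship 1..2..3
After op 2 (add_cursor(0)): buffer="cuycccc" (len 7), cursors c4@0 c1@1 c2@4 c3@7, authorship 1..2..3
After op 3 (move_right): buffer="cuycccc" (len 7), cursors c4@1 c1@2 c2@5 c3@7, authorship 1..2..3

Answer: 2 5 7 1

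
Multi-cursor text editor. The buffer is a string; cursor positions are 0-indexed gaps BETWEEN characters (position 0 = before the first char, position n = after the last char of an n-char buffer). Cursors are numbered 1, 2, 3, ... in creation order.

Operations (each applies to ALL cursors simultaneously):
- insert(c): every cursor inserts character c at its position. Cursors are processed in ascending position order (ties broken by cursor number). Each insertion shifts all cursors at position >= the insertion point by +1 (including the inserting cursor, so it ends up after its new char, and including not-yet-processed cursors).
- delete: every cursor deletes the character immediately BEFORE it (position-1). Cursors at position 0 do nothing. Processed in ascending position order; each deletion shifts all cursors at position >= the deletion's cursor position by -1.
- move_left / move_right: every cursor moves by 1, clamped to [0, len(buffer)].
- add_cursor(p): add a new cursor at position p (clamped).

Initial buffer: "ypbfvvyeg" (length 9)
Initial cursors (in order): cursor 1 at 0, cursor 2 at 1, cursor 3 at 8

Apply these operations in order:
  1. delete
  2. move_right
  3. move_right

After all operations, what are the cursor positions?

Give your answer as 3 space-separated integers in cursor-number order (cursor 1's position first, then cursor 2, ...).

After op 1 (delete): buffer="pbfvvyg" (len 7), cursors c1@0 c2@0 c3@6, authorship .......
After op 2 (move_right): buffer="pbfvvyg" (len 7), cursors c1@1 c2@1 c3@7, authorship .......
After op 3 (move_right): buffer="pbfvvyg" (len 7), cursors c1@2 c2@2 c3@7, authorship .......

Answer: 2 2 7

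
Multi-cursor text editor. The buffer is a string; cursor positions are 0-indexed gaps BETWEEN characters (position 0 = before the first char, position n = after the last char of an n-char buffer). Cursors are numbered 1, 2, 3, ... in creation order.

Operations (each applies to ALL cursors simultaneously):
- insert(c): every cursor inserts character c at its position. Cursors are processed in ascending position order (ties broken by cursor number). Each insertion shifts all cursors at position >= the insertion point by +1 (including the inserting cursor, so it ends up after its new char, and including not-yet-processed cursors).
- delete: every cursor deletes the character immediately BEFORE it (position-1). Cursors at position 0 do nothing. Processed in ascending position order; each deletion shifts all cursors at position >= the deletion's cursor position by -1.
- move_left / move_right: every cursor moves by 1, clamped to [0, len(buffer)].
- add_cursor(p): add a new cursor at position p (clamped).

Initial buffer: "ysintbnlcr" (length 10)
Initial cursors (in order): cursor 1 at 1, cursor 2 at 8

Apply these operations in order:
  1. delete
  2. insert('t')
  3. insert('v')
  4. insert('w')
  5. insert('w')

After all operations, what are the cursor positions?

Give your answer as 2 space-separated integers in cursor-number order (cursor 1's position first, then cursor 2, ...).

Answer: 4 14

Derivation:
After op 1 (delete): buffer="sintbncr" (len 8), cursors c1@0 c2@6, authorship ........
After op 2 (insert('t')): buffer="tsintbntcr" (len 10), cursors c1@1 c2@8, authorship 1......2..
After op 3 (insert('v')): buffer="tvsintbntvcr" (len 12), cursors c1@2 c2@10, authorship 11......22..
After op 4 (insert('w')): buffer="tvwsintbntvwcr" (len 14), cursors c1@3 c2@12, authorship 111......222..
After op 5 (insert('w')): buffer="tvwwsintbntvwwcr" (len 16), cursors c1@4 c2@14, authorship 1111......2222..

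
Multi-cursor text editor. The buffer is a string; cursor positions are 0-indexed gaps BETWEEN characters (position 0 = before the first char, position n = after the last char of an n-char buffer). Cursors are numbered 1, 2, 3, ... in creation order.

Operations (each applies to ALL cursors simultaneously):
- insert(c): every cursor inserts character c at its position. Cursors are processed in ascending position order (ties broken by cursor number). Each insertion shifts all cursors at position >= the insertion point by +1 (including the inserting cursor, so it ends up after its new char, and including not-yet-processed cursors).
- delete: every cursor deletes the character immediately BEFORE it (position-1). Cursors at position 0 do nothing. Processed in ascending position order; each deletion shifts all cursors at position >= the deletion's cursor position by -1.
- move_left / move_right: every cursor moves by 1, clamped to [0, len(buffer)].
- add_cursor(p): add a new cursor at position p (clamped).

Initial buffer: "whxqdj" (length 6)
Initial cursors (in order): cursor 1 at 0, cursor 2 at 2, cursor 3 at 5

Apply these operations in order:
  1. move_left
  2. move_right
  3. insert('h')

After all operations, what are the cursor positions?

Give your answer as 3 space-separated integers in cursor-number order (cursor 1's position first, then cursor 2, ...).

Answer: 2 4 8

Derivation:
After op 1 (move_left): buffer="whxqdj" (len 6), cursors c1@0 c2@1 c3@4, authorship ......
After op 2 (move_right): buffer="whxqdj" (len 6), cursors c1@1 c2@2 c3@5, authorship ......
After op 3 (insert('h')): buffer="whhhxqdhj" (len 9), cursors c1@2 c2@4 c3@8, authorship .1.2...3.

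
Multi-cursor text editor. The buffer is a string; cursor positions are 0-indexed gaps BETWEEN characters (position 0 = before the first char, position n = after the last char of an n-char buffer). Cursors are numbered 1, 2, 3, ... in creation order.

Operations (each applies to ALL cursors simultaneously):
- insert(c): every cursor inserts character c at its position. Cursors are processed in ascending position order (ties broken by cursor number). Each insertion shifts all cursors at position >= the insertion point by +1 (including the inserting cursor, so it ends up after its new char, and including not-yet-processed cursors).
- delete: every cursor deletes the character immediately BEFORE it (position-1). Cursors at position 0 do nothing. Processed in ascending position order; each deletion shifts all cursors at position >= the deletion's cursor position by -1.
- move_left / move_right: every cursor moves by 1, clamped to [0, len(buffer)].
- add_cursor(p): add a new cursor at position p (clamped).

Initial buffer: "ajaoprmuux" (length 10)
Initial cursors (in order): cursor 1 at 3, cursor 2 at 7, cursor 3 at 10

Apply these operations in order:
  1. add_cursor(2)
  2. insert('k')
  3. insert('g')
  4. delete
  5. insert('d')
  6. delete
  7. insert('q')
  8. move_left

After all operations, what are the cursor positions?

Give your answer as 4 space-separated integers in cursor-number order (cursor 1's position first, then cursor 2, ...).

After op 1 (add_cursor(2)): buffer="ajaoprmuux" (len 10), cursors c4@2 c1@3 c2@7 c3@10, authorship ..........
After op 2 (insert('k')): buffer="ajkakoprmkuuxk" (len 14), cursors c4@3 c1@5 c2@10 c3@14, authorship ..4.1....2...3
After op 3 (insert('g')): buffer="ajkgakgoprmkguuxkg" (len 18), cursors c4@4 c1@7 c2@13 c3@18, authorship ..44.11....22...33
After op 4 (delete): buffer="ajkakoprmkuuxk" (len 14), cursors c4@3 c1@5 c2@10 c3@14, authorship ..4.1....2...3
After op 5 (insert('d')): buffer="ajkdakdoprmkduuxkd" (len 18), cursors c4@4 c1@7 c2@13 c3@18, authorship ..44.11....22...33
After op 6 (delete): buffer="ajkakoprmkuuxk" (len 14), cursors c4@3 c1@5 c2@10 c3@14, authorship ..4.1....2...3
After op 7 (insert('q')): buffer="ajkqakqoprmkquuxkq" (len 18), cursors c4@4 c1@7 c2@13 c3@18, authorship ..44.11....22...33
After op 8 (move_left): buffer="ajkqakqoprmkquuxkq" (len 18), cursors c4@3 c1@6 c2@12 c3@17, authorship ..44.11....22...33

Answer: 6 12 17 3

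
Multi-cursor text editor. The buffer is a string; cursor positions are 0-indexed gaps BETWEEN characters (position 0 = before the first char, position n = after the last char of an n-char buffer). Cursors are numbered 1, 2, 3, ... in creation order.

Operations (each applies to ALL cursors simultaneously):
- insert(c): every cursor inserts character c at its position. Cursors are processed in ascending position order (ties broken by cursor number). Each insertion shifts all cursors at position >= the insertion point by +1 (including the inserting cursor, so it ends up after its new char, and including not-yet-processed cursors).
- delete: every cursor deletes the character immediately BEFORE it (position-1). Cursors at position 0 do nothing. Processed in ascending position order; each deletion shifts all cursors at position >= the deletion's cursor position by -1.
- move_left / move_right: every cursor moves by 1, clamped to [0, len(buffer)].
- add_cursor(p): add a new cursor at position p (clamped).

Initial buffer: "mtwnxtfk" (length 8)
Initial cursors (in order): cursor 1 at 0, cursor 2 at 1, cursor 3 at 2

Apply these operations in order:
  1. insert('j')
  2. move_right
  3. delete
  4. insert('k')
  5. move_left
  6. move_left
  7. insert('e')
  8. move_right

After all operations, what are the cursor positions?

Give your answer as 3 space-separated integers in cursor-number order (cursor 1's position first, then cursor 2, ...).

Answer: 2 5 8

Derivation:
After op 1 (insert('j')): buffer="jmjtjwnxtfk" (len 11), cursors c1@1 c2@3 c3@5, authorship 1.2.3......
After op 2 (move_right): buffer="jmjtjwnxtfk" (len 11), cursors c1@2 c2@4 c3@6, authorship 1.2.3......
After op 3 (delete): buffer="jjjnxtfk" (len 8), cursors c1@1 c2@2 c3@3, authorship 123.....
After op 4 (insert('k')): buffer="jkjkjknxtfk" (len 11), cursors c1@2 c2@4 c3@6, authorship 112233.....
After op 5 (move_left): buffer="jkjkjknxtfk" (len 11), cursors c1@1 c2@3 c3@5, authorship 112233.....
After op 6 (move_left): buffer="jkjkjknxtfk" (len 11), cursors c1@0 c2@2 c3@4, authorship 112233.....
After op 7 (insert('e')): buffer="ejkejkejknxtfk" (len 14), cursors c1@1 c2@4 c3@7, authorship 111222333.....
After op 8 (move_right): buffer="ejkejkejknxtfk" (len 14), cursors c1@2 c2@5 c3@8, authorship 111222333.....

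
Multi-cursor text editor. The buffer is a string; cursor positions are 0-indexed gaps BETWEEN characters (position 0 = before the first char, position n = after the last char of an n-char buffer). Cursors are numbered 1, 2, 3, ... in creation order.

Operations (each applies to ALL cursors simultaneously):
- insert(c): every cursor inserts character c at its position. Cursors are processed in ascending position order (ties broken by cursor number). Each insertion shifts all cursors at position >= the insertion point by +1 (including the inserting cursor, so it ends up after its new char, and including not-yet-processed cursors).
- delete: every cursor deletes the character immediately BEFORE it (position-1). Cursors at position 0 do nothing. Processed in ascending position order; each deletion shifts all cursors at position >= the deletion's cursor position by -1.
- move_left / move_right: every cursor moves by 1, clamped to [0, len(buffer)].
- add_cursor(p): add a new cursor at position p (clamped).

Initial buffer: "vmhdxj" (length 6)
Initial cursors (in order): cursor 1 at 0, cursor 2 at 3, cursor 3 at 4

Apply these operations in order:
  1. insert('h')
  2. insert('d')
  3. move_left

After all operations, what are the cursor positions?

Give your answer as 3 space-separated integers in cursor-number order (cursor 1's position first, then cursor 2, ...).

After op 1 (insert('h')): buffer="hvmhhdhxj" (len 9), cursors c1@1 c2@5 c3@7, authorship 1...2.3..
After op 2 (insert('d')): buffer="hdvmhhddhdxj" (len 12), cursors c1@2 c2@7 c3@10, authorship 11...22.33..
After op 3 (move_left): buffer="hdvmhhddhdxj" (len 12), cursors c1@1 c2@6 c3@9, authorship 11...22.33..

Answer: 1 6 9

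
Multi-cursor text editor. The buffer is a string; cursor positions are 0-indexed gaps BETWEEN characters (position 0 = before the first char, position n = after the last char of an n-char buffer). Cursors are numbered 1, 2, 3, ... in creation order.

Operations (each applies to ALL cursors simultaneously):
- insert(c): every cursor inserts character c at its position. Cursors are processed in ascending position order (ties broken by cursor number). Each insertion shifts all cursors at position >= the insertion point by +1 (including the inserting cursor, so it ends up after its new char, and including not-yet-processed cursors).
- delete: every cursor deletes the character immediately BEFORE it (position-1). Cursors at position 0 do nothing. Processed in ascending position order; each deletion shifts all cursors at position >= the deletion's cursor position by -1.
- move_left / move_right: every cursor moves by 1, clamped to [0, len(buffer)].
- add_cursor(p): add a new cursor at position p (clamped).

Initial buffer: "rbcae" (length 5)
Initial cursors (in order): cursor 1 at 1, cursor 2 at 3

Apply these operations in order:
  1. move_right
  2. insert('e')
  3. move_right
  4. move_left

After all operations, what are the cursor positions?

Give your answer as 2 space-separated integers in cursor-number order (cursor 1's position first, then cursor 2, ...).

After op 1 (move_right): buffer="rbcae" (len 5), cursors c1@2 c2@4, authorship .....
After op 2 (insert('e')): buffer="rbecaee" (len 7), cursors c1@3 c2@6, authorship ..1..2.
After op 3 (move_right): buffer="rbecaee" (len 7), cursors c1@4 c2@7, authorship ..1..2.
After op 4 (move_left): buffer="rbecaee" (len 7), cursors c1@3 c2@6, authorship ..1..2.

Answer: 3 6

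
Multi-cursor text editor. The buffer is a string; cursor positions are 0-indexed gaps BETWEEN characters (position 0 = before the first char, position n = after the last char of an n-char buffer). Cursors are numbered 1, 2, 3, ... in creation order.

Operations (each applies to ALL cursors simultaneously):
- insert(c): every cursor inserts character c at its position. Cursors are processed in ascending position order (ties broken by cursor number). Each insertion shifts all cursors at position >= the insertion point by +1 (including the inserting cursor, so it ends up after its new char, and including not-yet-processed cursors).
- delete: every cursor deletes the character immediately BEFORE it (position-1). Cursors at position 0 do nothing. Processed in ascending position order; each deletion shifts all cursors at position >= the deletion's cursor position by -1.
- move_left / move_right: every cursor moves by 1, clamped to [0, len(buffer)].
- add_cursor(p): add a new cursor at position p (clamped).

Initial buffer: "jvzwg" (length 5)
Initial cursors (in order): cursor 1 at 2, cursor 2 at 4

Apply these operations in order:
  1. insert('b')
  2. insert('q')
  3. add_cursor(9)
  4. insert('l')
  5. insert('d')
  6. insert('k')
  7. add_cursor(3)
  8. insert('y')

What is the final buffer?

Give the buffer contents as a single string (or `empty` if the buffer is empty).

Answer: jvbyqldkyzwbqldkygldky

Derivation:
After op 1 (insert('b')): buffer="jvbzwbg" (len 7), cursors c1@3 c2@6, authorship ..1..2.
After op 2 (insert('q')): buffer="jvbqzwbqg" (len 9), cursors c1@4 c2@8, authorship ..11..22.
After op 3 (add_cursor(9)): buffer="jvbqzwbqg" (len 9), cursors c1@4 c2@8 c3@9, authorship ..11..22.
After op 4 (insert('l')): buffer="jvbqlzwbqlgl" (len 12), cursors c1@5 c2@10 c3@12, authorship ..111..222.3
After op 5 (insert('d')): buffer="jvbqldzwbqldgld" (len 15), cursors c1@6 c2@12 c3@15, authorship ..1111..2222.33
After op 6 (insert('k')): buffer="jvbqldkzwbqldkgldk" (len 18), cursors c1@7 c2@14 c3@18, authorship ..11111..22222.333
After op 7 (add_cursor(3)): buffer="jvbqldkzwbqldkgldk" (len 18), cursors c4@3 c1@7 c2@14 c3@18, authorship ..11111..22222.333
After op 8 (insert('y')): buffer="jvbyqldkyzwbqldkygldky" (len 22), cursors c4@4 c1@9 c2@17 c3@22, authorship ..1411111..222222.3333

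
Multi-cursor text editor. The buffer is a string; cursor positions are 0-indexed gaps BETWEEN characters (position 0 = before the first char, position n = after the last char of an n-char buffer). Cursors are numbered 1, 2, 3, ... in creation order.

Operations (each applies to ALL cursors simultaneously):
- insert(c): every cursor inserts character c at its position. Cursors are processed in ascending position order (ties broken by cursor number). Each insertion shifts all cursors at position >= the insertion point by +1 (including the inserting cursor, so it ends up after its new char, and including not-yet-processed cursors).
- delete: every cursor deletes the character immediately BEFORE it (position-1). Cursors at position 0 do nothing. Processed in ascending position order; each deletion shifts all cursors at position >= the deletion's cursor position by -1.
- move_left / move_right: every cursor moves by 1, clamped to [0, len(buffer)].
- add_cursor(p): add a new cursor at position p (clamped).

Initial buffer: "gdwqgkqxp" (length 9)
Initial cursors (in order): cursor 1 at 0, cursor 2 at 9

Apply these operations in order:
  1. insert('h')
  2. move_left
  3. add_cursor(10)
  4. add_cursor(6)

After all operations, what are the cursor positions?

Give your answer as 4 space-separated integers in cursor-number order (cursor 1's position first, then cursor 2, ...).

After op 1 (insert('h')): buffer="hgdwqgkqxph" (len 11), cursors c1@1 c2@11, authorship 1.........2
After op 2 (move_left): buffer="hgdwqgkqxph" (len 11), cursors c1@0 c2@10, authorship 1.........2
After op 3 (add_cursor(10)): buffer="hgdwqgkqxph" (len 11), cursors c1@0 c2@10 c3@10, authorship 1.........2
After op 4 (add_cursor(6)): buffer="hgdwqgkqxph" (len 11), cursors c1@0 c4@6 c2@10 c3@10, authorship 1.........2

Answer: 0 10 10 6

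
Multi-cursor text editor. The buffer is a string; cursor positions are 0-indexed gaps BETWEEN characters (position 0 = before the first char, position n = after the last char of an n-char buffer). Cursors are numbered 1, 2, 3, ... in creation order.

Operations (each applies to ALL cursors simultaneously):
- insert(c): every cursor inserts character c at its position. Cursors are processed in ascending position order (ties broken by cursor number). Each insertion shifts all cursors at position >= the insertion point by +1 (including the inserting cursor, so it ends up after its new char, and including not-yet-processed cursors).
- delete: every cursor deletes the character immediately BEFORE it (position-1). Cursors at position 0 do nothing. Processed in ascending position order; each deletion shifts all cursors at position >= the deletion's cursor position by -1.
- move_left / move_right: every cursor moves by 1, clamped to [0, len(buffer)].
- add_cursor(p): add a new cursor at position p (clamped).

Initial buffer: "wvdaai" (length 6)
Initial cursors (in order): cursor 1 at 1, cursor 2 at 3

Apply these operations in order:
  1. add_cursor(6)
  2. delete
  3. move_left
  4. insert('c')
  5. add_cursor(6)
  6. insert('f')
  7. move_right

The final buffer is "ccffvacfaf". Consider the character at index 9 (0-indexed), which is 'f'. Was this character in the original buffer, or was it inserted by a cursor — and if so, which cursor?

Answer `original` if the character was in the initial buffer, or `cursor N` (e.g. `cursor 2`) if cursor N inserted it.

After op 1 (add_cursor(6)): buffer="wvdaai" (len 6), cursors c1@1 c2@3 c3@6, authorship ......
After op 2 (delete): buffer="vaa" (len 3), cursors c1@0 c2@1 c3@3, authorship ...
After op 3 (move_left): buffer="vaa" (len 3), cursors c1@0 c2@0 c3@2, authorship ...
After op 4 (insert('c')): buffer="ccvaca" (len 6), cursors c1@2 c2@2 c3@5, authorship 12..3.
After op 5 (add_cursor(6)): buffer="ccvaca" (len 6), cursors c1@2 c2@2 c3@5 c4@6, authorship 12..3.
After op 6 (insert('f')): buffer="ccffvacfaf" (len 10), cursors c1@4 c2@4 c3@8 c4@10, authorship 1212..33.4
After op 7 (move_right): buffer="ccffvacfaf" (len 10), cursors c1@5 c2@5 c3@9 c4@10, authorship 1212..33.4
Authorship (.=original, N=cursor N): 1 2 1 2 . . 3 3 . 4
Index 9: author = 4

Answer: cursor 4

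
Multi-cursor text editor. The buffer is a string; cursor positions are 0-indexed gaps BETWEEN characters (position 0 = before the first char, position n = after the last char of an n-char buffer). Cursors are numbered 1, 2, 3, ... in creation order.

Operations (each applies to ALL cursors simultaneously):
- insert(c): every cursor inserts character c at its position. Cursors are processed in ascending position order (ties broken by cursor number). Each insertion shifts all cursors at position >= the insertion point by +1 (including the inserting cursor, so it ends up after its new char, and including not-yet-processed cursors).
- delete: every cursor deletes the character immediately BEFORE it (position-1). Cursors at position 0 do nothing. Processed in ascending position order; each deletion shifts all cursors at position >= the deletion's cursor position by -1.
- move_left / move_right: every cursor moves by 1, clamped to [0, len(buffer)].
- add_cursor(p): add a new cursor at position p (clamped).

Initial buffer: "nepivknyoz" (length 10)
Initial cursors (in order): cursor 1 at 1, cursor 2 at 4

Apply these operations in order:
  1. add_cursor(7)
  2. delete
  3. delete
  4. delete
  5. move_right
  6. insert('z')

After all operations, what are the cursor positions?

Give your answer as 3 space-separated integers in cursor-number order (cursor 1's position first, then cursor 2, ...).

After op 1 (add_cursor(7)): buffer="nepivknyoz" (len 10), cursors c1@1 c2@4 c3@7, authorship ..........
After op 2 (delete): buffer="epvkyoz" (len 7), cursors c1@0 c2@2 c3@4, authorship .......
After op 3 (delete): buffer="evyoz" (len 5), cursors c1@0 c2@1 c3@2, authorship .....
After op 4 (delete): buffer="yoz" (len 3), cursors c1@0 c2@0 c3@0, authorship ...
After op 5 (move_right): buffer="yoz" (len 3), cursors c1@1 c2@1 c3@1, authorship ...
After op 6 (insert('z')): buffer="yzzzoz" (len 6), cursors c1@4 c2@4 c3@4, authorship .123..

Answer: 4 4 4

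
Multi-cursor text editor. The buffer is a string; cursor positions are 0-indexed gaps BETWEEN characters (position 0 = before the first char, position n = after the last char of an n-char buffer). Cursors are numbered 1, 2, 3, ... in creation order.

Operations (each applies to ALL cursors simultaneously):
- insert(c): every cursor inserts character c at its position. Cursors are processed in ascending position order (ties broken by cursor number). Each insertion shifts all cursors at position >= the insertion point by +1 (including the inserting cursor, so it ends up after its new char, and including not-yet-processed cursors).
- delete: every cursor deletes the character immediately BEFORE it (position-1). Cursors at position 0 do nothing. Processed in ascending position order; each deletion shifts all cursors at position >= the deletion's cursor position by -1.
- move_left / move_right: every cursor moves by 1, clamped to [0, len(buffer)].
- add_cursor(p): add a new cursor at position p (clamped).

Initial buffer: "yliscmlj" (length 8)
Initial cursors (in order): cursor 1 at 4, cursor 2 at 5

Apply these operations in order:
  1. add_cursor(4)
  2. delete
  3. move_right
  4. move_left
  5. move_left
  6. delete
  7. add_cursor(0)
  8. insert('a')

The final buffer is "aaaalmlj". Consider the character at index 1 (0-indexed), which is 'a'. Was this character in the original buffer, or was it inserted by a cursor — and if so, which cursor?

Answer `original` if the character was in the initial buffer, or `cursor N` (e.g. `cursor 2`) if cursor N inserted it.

Answer: cursor 2

Derivation:
After op 1 (add_cursor(4)): buffer="yliscmlj" (len 8), cursors c1@4 c3@4 c2@5, authorship ........
After op 2 (delete): buffer="ylmlj" (len 5), cursors c1@2 c2@2 c3@2, authorship .....
After op 3 (move_right): buffer="ylmlj" (len 5), cursors c1@3 c2@3 c3@3, authorship .....
After op 4 (move_left): buffer="ylmlj" (len 5), cursors c1@2 c2@2 c3@2, authorship .....
After op 5 (move_left): buffer="ylmlj" (len 5), cursors c1@1 c2@1 c3@1, authorship .....
After op 6 (delete): buffer="lmlj" (len 4), cursors c1@0 c2@0 c3@0, authorship ....
After op 7 (add_cursor(0)): buffer="lmlj" (len 4), cursors c1@0 c2@0 c3@0 c4@0, authorship ....
After op 8 (insert('a')): buffer="aaaalmlj" (len 8), cursors c1@4 c2@4 c3@4 c4@4, authorship 1234....
Authorship (.=original, N=cursor N): 1 2 3 4 . . . .
Index 1: author = 2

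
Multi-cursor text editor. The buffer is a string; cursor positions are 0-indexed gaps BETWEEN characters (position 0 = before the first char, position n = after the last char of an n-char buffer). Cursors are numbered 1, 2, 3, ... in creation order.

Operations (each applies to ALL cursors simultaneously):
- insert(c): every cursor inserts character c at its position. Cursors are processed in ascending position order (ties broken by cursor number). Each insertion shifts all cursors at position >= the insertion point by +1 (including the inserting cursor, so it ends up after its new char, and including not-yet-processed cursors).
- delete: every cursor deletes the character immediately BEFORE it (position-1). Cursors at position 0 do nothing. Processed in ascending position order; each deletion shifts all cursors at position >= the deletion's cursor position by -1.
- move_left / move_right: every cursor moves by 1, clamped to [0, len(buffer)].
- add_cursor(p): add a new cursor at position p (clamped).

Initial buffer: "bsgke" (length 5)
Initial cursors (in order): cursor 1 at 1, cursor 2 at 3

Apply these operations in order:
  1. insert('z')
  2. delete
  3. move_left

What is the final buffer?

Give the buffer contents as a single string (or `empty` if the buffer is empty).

After op 1 (insert('z')): buffer="bzsgzke" (len 7), cursors c1@2 c2@5, authorship .1..2..
After op 2 (delete): buffer="bsgke" (len 5), cursors c1@1 c2@3, authorship .....
After op 3 (move_left): buffer="bsgke" (len 5), cursors c1@0 c2@2, authorship .....

Answer: bsgke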